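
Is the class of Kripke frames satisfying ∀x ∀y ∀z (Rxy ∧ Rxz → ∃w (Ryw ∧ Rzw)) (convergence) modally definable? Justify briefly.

Yes, by ◇□p → □◇p

The condition is convergence. A defining modal formula is ◇□p → □◇p.
Suppose ◇□p→□◇p is valid. Take Rxy, Rxz and set V(p)={w : Ryw}. Then □p at y so ◇□p at x, so □◇p at x, so ◇p at z, giving w with Rzw and Ryw.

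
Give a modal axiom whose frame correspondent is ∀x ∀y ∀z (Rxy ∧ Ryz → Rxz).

□q → □□q

This is transitivity; the standard corresponding axiom is 4: □q → □□q.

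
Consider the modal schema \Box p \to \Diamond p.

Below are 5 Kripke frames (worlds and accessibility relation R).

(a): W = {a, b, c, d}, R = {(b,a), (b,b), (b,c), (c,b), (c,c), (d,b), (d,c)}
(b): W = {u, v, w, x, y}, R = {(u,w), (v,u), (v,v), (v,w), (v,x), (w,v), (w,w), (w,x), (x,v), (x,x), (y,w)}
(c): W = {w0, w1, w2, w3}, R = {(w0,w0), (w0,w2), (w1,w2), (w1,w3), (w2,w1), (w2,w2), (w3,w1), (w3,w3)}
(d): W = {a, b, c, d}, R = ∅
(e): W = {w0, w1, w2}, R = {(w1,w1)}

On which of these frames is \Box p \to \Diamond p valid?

Frame correspondent (Sahlqvist): \forall x \exists y Rxy — i.e. seriality.
(a): fails — world a has no successor.
(b): satisfies the condition.
(c): satisfies the condition.
(d): fails — world a has no successor.
(e): fails — world w0 has no successor.

(b), (c)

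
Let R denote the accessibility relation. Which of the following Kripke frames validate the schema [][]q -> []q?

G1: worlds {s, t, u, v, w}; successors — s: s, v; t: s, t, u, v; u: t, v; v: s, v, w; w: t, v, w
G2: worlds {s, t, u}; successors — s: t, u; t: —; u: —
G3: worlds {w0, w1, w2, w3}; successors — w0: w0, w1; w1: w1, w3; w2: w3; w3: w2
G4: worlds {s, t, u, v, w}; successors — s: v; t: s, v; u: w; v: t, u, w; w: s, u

This is the axiom for density; its first-order frame correspondent is forall x forall y (Rxy -> exists z (Rxz & Rzy)).
G1: ✓.
G2: fails — Rsu but no z with Rsz and Rzu.
G3: fails — Rw3w2 but no z with Rw3z and Rzw2.
G4: fails — Ruw but no z with Ruz and Rzw.

G1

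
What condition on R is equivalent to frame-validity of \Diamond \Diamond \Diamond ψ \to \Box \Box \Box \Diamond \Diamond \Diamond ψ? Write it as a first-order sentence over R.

This is a Sahlqvist (Geach-type) schema ◇^3□^0ψ → □^3◇^3ψ.
Minimal-valuation argument: fix x; take any y with xR^3y and any z with xR^3z. Set V(ψ) to the set of worlds R-reachable from y in exactly 0 steps. Then □^0ψ holds at y, so the antecedent holds at x; validity forces ◇^3ψ at z, giving a w with zR^3w and yR^0w.
First-order correspondent: \forall x \forall y \forall z ((x R^3 y \wedge x R^3 z) \to \exists w (y = w \wedge z R^3 w)).

\forall x \forall y \forall z ((x R^3 y \wedge x R^3 z) \to \exists w (y = w \wedge z R^3 w))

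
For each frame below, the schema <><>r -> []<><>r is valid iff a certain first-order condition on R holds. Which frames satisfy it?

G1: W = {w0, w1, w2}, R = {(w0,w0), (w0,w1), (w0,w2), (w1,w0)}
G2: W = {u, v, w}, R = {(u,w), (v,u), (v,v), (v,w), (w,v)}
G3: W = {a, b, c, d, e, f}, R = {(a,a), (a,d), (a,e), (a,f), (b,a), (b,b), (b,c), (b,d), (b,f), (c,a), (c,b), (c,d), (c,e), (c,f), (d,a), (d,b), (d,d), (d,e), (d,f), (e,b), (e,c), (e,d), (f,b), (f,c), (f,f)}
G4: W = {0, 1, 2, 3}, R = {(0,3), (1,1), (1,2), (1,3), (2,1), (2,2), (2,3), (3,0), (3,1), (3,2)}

G3

This is the axiom for a generalized confluence (Geach) condition; its first-order frame correspondent is forall x forall y forall z ((x R^2 y & xRz) -> exists w (y = w & z R^2 w)).
G1: fails — w0R²w0, w0Rw2 but no w with w0=w and w2R²w.
G2: fails — vR²u, vRu but no t with u=t and uR²t.
G3: satisfies the condition.
G4: fails — 0R²0, 0R3 but no w with 0=w and 3R²w.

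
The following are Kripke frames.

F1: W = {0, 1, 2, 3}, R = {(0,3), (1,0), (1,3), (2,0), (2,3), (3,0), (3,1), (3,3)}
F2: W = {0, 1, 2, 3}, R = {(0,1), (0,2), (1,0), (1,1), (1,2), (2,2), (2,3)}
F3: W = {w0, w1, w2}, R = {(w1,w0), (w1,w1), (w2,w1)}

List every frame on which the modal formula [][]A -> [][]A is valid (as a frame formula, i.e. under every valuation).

F1, F2, F3

Frame correspondent (Sahlqvist): forall x forall z (x R^2 z -> exists w (x R^2 w & z = w)) — i.e. a generalized confluence (Geach) condition.
F1: holds.
F2: holds.
F3: holds.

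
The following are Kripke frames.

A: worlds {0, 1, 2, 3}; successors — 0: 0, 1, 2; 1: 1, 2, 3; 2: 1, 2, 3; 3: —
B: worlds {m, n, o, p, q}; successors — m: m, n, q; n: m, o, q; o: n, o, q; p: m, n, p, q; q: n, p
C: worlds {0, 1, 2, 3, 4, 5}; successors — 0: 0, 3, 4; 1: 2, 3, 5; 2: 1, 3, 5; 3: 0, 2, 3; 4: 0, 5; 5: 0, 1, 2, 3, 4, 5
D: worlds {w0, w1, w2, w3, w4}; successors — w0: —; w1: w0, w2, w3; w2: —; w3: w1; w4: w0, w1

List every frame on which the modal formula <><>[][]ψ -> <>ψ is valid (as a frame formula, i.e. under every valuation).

B, C

The schema corresponds to a generalized confluence (Geach) condition: forall x forall y (x R^2 y -> exists w (y R^2 w & xRw)).
A: fails — 0R²3 but no w with 3R²w and 0Rw.
B: satisfies the condition.
C: satisfies the condition.
D: fails — w1R²w1 but no w with w1R²w and w1Rw.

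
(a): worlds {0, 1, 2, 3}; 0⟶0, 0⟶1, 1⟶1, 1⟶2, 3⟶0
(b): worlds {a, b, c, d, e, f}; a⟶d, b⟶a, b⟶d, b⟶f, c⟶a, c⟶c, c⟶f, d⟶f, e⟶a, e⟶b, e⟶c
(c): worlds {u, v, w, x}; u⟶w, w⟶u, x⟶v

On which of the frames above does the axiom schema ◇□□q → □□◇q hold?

(c)

Frame correspondent (Sahlqvist): ∀x ∀y ∀z ((xRy ∧ xR²z) → ∃w (yR²w ∧ zRw)) — i.e. a generalized confluence (Geach) condition.
(a): fails — 0R0, 0R²2 but no w with 0R²w and 2Rw.
(b): fails — aRd, aR²f but no w with dR²w and fRw.
(c): condition met.
Valid on: (c).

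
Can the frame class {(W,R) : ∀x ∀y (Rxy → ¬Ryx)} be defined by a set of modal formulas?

Any modally definable frame class is closed under surjective bounded morphisms.
The 4-cycle (worlds w0,w1,w2,w3 with w0→w1→w2→w3→w0) is asymmetric. Mapping every world to a single reflexive point • is a surjective bounded morphism, and the reflexive point is not asymmetric (R•• but asymmetry requires ¬R••).
So no modal formula (or set of formulas) defines exactly the asymmetric frames.

No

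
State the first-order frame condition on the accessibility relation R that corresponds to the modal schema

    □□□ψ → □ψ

∀x ∀z (xRz → ∃w (xR³w ∧ z = w))

This is a Sahlqvist (Geach-type) schema ◇^0□^3ψ → □^1◇^0ψ.
First-order correspondent: ∀x ∀z (xRz → ∃w (xR³w ∧ z = w)).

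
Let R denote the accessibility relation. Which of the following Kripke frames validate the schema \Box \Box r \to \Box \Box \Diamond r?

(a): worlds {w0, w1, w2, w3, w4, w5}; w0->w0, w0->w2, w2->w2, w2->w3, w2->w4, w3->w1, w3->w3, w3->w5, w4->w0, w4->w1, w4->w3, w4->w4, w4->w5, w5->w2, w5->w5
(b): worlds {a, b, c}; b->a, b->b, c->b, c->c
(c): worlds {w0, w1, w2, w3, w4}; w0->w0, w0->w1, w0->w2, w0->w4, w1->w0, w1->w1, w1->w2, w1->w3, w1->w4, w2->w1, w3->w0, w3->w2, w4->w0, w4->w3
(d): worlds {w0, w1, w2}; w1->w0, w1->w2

This is the axiom for a generalized confluence (Geach) condition; its first-order frame correspondent is \forall x \forall z (x R^2 z \to \exists w (x R^2 w \wedge zRw)).
(a): fails — w2R²w1 but no w with w2R²w and w1Rw.
(b): fails — bR²a but no w with bR²w and aRw.
(c): satisfies the condition.
(d): satisfies the condition.
Valid on: (c), (d).

(c), (d)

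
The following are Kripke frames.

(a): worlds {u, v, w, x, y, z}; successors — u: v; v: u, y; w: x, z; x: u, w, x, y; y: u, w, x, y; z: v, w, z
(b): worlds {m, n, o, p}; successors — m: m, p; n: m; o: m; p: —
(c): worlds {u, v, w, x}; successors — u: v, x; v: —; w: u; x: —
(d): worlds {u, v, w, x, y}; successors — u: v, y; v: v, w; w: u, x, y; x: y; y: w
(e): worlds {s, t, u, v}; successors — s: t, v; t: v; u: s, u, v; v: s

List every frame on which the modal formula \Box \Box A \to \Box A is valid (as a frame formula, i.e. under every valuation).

The schema corresponds to density: \forall x \forall y (Rxy \to \exists z (Rxz \wedge Rzy)).
(a): fails — Ruv but no t with Rut and Rtv.
(b): condition met.
(c): fails — Ruv but no z with Ruz and Rzv.
(d): fails — Rwu but no z with Rwz and Rzu.
(e): fails — Rtv but no z with Rtz and Rzv.
Valid on: (b).

(b)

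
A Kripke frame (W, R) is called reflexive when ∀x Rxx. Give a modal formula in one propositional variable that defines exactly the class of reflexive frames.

The condition is reflexivity. The T schema □p → p defines it.

□p → p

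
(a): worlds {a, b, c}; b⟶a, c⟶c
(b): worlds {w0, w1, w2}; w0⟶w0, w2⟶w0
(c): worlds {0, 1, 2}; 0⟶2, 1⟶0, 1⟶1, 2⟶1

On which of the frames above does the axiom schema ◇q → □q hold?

Frame correspondent (Sahlqvist): ∀x ∀y ∀z (Rxy ∧ Rxz → y = z) — i.e. partial functionality.
(a): holds.
(b): holds.
(c): fails — 1 sees both 0 and 1.
Valid on: (a), (b).

(a), (b)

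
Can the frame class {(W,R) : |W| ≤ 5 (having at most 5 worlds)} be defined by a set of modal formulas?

Any modally definable frame class is closed under disjoint unions.
Any modal formula valid on each of 6 disjoint one-world frames is valid on their disjoint union (validity is preserved under disjoint unions). Each one-world frame has |W|=1≤5, but the union has |W|=6.
So no modal formula (or set of formulas) defines exactly the |W|≤5 frames.

Not definable by any modal formula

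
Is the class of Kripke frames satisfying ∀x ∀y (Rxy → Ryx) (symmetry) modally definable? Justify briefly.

This is a Sahlqvist condition; the B axiom q → □◇q defines it.

Yes, by q → □◇q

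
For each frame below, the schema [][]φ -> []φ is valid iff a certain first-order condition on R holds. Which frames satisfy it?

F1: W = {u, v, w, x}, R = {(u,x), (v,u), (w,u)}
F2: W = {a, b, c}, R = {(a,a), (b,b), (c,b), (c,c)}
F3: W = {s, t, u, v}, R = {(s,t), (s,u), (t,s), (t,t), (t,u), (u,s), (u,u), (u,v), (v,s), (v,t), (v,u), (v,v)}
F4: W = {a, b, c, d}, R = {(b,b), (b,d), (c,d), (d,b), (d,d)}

F2, F3, F4

The schema corresponds to density: forall x forall y (Rxy -> exists z (Rxz & Rzy)).
F1: fails — Rvu but no z with Rvz and Rzu.
F2: satisfies the condition.
F3: satisfies the condition.
F4: satisfies the condition.
Valid on: F2, F3, F4.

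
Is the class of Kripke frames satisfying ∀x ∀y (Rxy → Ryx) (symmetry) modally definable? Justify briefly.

Definable; r → □◇r defines it

This is a Sahlqvist condition; the B axiom r → □◇r defines it.
Suppose r→□◇r is valid. Take Rxy and set V(r)={x}. Then r at x, so □◇r at x, so ◇r at y, so some z with Ryz has r; z=x, i.e. Ryx.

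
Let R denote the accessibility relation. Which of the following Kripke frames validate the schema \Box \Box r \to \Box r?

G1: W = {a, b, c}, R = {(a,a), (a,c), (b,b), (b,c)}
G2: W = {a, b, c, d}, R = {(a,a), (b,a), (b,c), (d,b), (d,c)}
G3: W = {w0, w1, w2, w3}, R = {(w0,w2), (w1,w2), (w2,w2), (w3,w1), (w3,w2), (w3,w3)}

G1, G3

This is the axiom for density; its first-order frame correspondent is \forall x \forall y (Rxy \to \exists z (Rxz \wedge Rzy)).
G1: condition met.
G2: fails — Rbc but no z with Rbz and Rzc.
G3: condition met.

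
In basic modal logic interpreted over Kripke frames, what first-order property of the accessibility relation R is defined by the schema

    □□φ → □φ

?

Suppose □□φ→□φ is valid. Take Rxy and set V(φ)={w : xR²w}. Then □□φ at x, so □φ at x, so φ at y, i.e. ∃z(Rxz∧Rzy).
Conversely, on a frame with density the schema holds at every world under every valuation.
Frame condition: ∀x ∀y (Rxy → ∃z (Rxz ∧ Rzy)).

density: ∀x ∀y (Rxy → ∃z (Rxz ∧ Rzy))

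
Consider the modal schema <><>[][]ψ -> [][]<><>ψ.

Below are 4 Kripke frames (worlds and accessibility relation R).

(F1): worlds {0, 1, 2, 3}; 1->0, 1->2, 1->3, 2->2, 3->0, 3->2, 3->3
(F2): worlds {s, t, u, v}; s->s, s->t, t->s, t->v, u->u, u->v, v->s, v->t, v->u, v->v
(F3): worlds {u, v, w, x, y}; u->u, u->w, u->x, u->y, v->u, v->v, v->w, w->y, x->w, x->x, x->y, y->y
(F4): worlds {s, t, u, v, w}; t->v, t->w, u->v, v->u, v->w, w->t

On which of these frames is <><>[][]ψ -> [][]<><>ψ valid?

(F2), (F3), (F4)

The schema corresponds to a generalized confluence (Geach) condition: forall x forall y forall z ((x R^2 y & x R^2 z) -> exists w (y R^2 w & z R^2 w)).
(F1): fails — 1R²0, 1R²0 but no w with 0R²w and 0R²w.
(F2): satisfies the condition.
(F3): satisfies the condition.
(F4): satisfies the condition.
Valid on: (F2), (F3), (F4).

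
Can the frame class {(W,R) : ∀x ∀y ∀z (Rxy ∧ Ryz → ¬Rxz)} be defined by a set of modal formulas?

If a class were modally definable it would be closed under surjective bounded morphisms (Goldblatt–Thomason).
The 5-cycle (worlds a,b,c,d,e with a→b→c→d→e→a) is intransitive. Mapping every world to a single reflexive point • is a surjective bounded morphism; the reflexive point is not intransitive (R••∧R•• but R••).
So no modal formula (or set of formulas) defines exactly the intransitive frames.

No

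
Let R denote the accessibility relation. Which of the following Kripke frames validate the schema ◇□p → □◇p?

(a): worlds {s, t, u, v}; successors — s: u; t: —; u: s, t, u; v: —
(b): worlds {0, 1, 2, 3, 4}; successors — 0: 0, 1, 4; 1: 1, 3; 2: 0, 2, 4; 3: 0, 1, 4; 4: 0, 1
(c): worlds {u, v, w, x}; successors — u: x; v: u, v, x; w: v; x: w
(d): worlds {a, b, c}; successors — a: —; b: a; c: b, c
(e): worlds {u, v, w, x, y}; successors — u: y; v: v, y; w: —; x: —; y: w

The schema corresponds to convergence: ∀x ∀y ∀z (Rxy ∧ Rxz → ∃w (Ryw ∧ Rzw)).
(a): fails — Rus and Rut but s and t have no common successor.
(b): holds.
(c): fails — Rvv and Rvx but v and x have no common successor.
(d): fails — Rba and Rba but a and a have no common successor.
(e): fails — Rvv and Rvy but v and y have no common successor.

(b)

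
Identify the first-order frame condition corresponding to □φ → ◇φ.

Suppose □φ→◇φ is valid. At any x set V(φ)=W. Then □φ at x, so ◇φ at x, so x has a successor.
Conversely, any frame satisfying ∀x ∃y Rxy validates the schema.
So the correspondent is seriality.

Seriality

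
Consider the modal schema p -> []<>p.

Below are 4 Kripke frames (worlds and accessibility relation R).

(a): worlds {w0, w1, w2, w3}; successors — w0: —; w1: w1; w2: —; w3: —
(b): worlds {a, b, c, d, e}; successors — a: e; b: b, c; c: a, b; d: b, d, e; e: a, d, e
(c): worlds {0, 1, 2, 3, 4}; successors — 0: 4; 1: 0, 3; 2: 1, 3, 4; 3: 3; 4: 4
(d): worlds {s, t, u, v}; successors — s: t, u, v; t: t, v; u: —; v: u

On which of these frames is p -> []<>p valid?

Frame correspondent (Sahlqvist): forall x forall y (Rxy -> Ryx) — i.e. symmetry.
(a): holds.
(b): fails — Rdb but not Rbd.
(c): fails — R10 but not R01.
(d): fails — Rtv but not Rvt.

(a)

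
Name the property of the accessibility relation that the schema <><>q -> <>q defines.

Replacing q by ¬q and contraposing gives the equivalent schema □q → □□q.
Suppose □q→□□q is valid. Take Rxy, Ryz and set V(q)={w : Rxw}. Then □q at x, so □□q at x, so □q at y, so q at z, i.e. Rxz.

transitivity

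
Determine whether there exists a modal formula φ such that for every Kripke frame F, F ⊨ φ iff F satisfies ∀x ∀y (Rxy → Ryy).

Yes, by □(□p → p)

The condition is shift-reflexivity. A defining modal formula is □(□p → p).
Suppose □(□p→p) is valid. Take Rxy and set V(p)={w : Ryw}. Then at y, □p holds; since □(□p→p) at x, □p→p at y, so p at y, i.e. Ryy.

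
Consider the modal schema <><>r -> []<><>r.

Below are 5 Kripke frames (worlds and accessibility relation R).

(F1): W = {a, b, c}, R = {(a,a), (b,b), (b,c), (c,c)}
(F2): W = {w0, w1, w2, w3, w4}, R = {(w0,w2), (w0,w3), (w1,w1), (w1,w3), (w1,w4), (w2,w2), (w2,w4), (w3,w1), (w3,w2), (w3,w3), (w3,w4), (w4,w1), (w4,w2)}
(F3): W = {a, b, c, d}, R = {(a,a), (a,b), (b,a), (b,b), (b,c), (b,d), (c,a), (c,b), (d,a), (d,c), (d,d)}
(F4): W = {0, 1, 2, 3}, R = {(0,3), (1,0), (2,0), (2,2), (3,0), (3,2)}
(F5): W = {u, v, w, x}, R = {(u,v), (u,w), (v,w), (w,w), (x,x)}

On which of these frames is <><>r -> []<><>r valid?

(F3), (F5)

Frame correspondent (Sahlqvist): forall x forall y forall z ((x R^2 y & xRz) -> exists w (y = w & z R^2 w)) — i.e. a generalized confluence (Geach) condition.
(F1): fails — bR²b, bRc but no w with b=w and cR²w.
(F2): fails — w0R²w3, w0Rw2 but no w with w3=w and w2R²w.
(F3): condition met.
(F4): fails — 1R²3, 1R0 but no w with 3=w and 0R²w.
(F5): condition met.
Valid on: (F3), (F5).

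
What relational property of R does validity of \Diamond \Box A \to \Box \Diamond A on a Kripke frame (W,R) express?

Suppose ◇□A→□◇A is valid. Take Rxy, Rxz and set V(A)={w : Ryw}. Then □A at y so ◇□A at x, so □◇A at x, so ◇A at z, giving w with Rzw and Ryw.

convergence: \forall x \forall y \forall z (Rxy \wedge Rxz \to \exists w (Ryw \wedge Rzw))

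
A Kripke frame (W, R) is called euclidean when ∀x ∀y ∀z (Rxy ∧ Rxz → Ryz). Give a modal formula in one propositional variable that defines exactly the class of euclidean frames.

◇r → □◇r

A defining formula is ◇r → □◇r (the 5 axiom).
Suppose ◇r→□◇r is valid. Take Rxy, Rxz and set V(r)={y}. Then ◇r at x, so □◇r at x, so ◇r at z, so some w with Rzw has r; w=y, i.e. Rzy. By symmetry of the argument, Ryz.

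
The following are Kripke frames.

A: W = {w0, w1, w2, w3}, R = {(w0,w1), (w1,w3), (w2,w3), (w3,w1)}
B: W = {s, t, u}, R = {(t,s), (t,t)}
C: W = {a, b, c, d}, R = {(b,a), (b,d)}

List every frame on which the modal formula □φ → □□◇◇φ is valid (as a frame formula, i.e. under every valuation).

This is the axiom for a generalized confluence (Geach) condition; its first-order frame correspondent is ∀x ∀z (xR²z → ∃w (xRw ∧ zR²w)).
A: fails — w0R²w3 but no w with w0Rw and w3R²w.
B: fails — tR²s but no w with tRw and sR²w.
C: holds.

C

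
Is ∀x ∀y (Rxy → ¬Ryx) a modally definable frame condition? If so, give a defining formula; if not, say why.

Any modally definable frame class is closed under surjective bounded morphisms.
The 5-cycle (worlds w0,w1,w2,w3,w4 with w0→w1→w2→w3→w4→w0) is asymmetric. Mapping every world to a single reflexive point • is a surjective bounded morphism, and the reflexive point is not asymmetric (R•• but asymmetry requires ¬R••).
So the class is not modally definable.

Not definable by any modal formula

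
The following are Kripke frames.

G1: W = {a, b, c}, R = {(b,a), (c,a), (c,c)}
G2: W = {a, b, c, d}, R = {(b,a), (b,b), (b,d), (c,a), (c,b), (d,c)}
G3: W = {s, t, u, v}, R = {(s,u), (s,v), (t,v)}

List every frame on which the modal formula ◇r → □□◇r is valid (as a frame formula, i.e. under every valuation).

This is the axiom for a generalized confluence (Geach) condition; its first-order frame correspondent is ∀x ∀y ∀z ((xRy ∧ xR²z) → ∃w (y = w ∧ zRw)).
G1: fails — cRa, cR²a but no w with a=w and aRw.
G2: fails — bRa, bR²a but no w with a=w and aRw.
G3: ✓.

G3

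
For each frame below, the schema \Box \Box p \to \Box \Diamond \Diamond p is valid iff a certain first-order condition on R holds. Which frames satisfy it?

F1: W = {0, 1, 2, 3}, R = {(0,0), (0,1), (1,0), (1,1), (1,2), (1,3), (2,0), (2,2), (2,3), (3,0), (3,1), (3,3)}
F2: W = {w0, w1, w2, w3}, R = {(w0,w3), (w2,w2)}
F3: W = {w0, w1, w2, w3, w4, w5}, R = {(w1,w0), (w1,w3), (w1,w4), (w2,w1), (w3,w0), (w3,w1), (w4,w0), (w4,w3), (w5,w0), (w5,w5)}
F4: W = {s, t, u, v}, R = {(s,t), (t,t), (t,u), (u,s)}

F1, F4

Frame correspondent (Sahlqvist): \forall x \forall z (xRz \to \exists w (x R^2 w \wedge z R^2 w)) — i.e. a generalized confluence (Geach) condition.
F1: condition met.
F2: fails — w0Rw3 but no w with w0R²w and w3R²w.
F3: fails — w1Rw0 but no w with w1R²w and w0R²w.
F4: condition met.
Valid on: F1, F4.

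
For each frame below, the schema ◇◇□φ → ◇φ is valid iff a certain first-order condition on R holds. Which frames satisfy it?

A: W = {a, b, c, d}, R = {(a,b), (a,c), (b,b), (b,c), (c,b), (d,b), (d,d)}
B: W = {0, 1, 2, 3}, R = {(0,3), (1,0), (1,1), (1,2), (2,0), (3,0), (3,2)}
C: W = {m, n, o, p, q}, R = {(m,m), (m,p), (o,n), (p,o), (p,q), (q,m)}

The schema corresponds to a generalized confluence (Geach) condition: ∀x ∀y (xR²y → ∃w (yRw ∧ xRw)).
A: satisfies the condition.
B: fails — 0R²2 but no w with 2Rw and 0Rw.
C: fails — mR²o but no w with oRw and mRw.
Valid on: A.

A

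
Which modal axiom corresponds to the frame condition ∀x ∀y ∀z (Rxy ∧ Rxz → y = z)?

This is partial functionality; the standard corresponding axiom is CD: ◇q → □q.
Suppose ◇q→□q is valid. Take Rxy, Rxz and set V(q)={y}. Then ◇q at x, so □q at x, so q at z, i.e. z=y.

◇q → □q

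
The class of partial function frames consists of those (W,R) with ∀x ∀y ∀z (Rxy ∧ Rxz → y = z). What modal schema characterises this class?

◇s → □s

A defining formula is ◇s → □s (the CD axiom).
Suppose ◇s→□s is valid. Take Rxy, Rxz and set V(s)={y}. Then ◇s at x, so □s at x, so s at z, i.e. z=y.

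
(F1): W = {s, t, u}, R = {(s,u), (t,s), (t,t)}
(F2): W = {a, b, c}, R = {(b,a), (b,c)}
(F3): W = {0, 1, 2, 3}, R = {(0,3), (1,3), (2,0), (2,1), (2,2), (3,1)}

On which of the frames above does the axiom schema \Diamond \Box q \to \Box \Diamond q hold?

The schema corresponds to convergence: \forall x \forall y \forall z (Rxy \wedge Rxz \to \exists w (Ryw \wedge Rzw)).
(F1): fails — Rsu and Rsu but u and u have no common successor.
(F2): fails — Rba and Rba but a and a have no common successor.
(F3): fails — R20 and R22 but 0 and 2 have no common successor.

none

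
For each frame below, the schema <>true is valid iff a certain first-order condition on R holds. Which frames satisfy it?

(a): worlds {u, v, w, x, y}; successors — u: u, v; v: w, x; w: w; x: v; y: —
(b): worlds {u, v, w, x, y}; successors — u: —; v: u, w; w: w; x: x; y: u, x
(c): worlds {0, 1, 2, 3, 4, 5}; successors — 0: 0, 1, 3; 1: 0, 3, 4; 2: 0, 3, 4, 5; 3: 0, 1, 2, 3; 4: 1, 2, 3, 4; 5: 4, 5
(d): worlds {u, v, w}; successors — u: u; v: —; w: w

Frame correspondent (Sahlqvist): forall x exists y Rxy — i.e. seriality.
(a): fails — world y has no successor.
(b): fails — world u has no successor.
(c): satisfies the condition.
(d): fails — world v has no successor.

(c)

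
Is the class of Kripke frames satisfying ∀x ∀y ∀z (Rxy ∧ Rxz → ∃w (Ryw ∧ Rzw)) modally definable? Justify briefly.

The condition is convergence. A defining modal formula is ◇□q → □◇q.

Definable; ◇□q → □◇q defines it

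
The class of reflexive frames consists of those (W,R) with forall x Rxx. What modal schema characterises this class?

A defining formula is □ψ → ψ (the T axiom).
Suppose □ψ→ψ is valid. At any x set V(ψ)={w : Rxw}. Then □ψ holds at x, so ψ holds at x, i.e. Rxx.

□ψ → ψ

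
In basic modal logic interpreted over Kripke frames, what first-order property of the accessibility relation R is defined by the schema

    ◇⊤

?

seriality: ∀x ∃y Rxy

◇⊤ holds at w iff w has a successor, so frame-validity of ◇⊤ is exactly seriality. Equivalently via □A → ◇A:
Suppose □A→◇A is valid. At any x set V(A)=W. Then □A at x, so ◇A at x, so x has a successor.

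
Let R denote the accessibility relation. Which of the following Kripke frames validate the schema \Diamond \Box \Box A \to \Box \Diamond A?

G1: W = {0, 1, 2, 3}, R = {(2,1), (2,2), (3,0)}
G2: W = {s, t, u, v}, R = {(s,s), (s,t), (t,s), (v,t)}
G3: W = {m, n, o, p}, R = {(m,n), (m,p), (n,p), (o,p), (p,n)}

G2

Frame correspondent (Sahlqvist): \forall x \forall y \forall z ((xRy \wedge xRz) \to \exists w (y R^2 w \wedge zRw)) — i.e. a generalized confluence (Geach) condition.
G1: fails — 2R1, 2R1 but no w with 1R²w and 1Rw.
G2: holds.
G3: fails — mRn, mRn but no w with nR²w and nRw.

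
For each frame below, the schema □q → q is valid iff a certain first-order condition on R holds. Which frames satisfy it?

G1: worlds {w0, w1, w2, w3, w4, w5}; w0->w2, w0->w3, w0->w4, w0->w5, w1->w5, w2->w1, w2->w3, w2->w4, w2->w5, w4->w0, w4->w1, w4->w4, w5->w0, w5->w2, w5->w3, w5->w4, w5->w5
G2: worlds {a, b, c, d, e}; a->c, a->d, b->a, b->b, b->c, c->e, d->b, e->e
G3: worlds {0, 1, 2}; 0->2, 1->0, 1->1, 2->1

Frame correspondent (Sahlqvist): ∀x Rxx — i.e. reflexivity.
G1: fails — world w0 does not see itself.
G2: fails — world a does not see itself.
G3: fails — world 0 does not see itself.
Valid on no frame.

none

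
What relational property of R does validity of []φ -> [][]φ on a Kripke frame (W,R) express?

Transitivity

Suppose □φ→□□φ is valid. Take Rxy, Ryz and set V(φ)={w : Rxw}. Then □φ at x, so □□φ at x, so □φ at y, so φ at z, i.e. Rxz.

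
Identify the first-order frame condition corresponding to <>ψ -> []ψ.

This is the CD axiom.
It corresponds to partial functionality: forall x forall y forall z (Rxy & Rxz -> y = z).

partial functionality: forall x forall y forall z (Rxy & Rxz -> y = z)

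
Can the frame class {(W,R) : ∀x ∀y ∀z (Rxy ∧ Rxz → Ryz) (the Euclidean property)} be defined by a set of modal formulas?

The condition is the Euclidean property. A defining modal formula is ◇p → □◇p.

Yes, by ◇p → □◇p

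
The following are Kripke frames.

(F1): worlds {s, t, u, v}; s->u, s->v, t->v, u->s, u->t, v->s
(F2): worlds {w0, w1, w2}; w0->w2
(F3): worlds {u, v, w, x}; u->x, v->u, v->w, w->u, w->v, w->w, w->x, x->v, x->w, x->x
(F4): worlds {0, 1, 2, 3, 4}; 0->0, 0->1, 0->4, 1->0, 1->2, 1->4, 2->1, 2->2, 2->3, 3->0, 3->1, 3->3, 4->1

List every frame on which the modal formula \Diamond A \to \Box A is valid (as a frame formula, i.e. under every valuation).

(F2)

This is the axiom for partial functionality; its first-order frame correspondent is \forall x \forall y \forall z (Rxy \wedge Rxz \to y = z).
(F1): fails — s sees both u and v.
(F2): satisfies the condition.
(F3): fails — v sees both u and w.
(F4): fails — 0 sees both 0 and 1.
Valid on: (F2).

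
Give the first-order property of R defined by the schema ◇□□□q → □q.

∀x ∀y ∀z ((xRy ∧ xRz) → ∃w (yR³w ∧ z = w))

This is a Sahlqvist (Geach-type) schema ◇^1□^3q → □^1◇^0q.
First-order correspondent: ∀x ∀y ∀z ((xRy ∧ xRz) → ∃w (yR³w ∧ z = w)).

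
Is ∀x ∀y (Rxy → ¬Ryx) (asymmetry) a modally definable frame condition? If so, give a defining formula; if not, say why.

No

If a class were modally definable it would be closed under surjective bounded morphisms (Goldblatt–Thomason).
The 4-cycle (worlds w0,w1,w2,w3 with w0→w1→w2→w3→w0) is asymmetric. Mapping every world to a single reflexive point • is a surjective bounded morphism, and the reflexive point is not asymmetric (R•• but asymmetry requires ¬R••).
So no modal formula (or set of formulas) defines exactly the asymmetric frames.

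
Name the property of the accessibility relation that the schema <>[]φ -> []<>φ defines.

convergence: forall x forall y forall z (Rxy & Rxz -> exists w (Ryw & Rzw))

Suppose ◇□φ→□◇φ is valid. Take Rxy, Rxz and set V(φ)={w : Ryw}. Then □φ at y so ◇□φ at x, so □◇φ at x, so ◇φ at z, giving w with Rzw and Ryw.
Conversely, any frame satisfying forall x forall y forall z (Rxy & Rxz -> exists w (Ryw & Rzw)) validates the schema.
Frame condition: forall x forall y forall z (Rxy & Rxz -> exists w (Ryw & Rzw)).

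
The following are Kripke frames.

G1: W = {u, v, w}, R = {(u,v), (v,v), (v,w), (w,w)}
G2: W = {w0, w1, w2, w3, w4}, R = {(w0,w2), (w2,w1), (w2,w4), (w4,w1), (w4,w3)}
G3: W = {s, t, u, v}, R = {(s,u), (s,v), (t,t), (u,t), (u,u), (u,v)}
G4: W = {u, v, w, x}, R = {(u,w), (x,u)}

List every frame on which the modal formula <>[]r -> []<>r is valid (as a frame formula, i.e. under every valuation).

G1

The schema corresponds to convergence: forall x forall y forall z (Rxy & Rxz -> exists w (Ryw & Rzw)).
G1: condition met.
G2: fails — Rw2w4 and Rw2w1 but w4 and w1 have no common successor.
G3: fails — Rsv and Rsv but v and v have no common successor.
G4: fails — Ruw and Ruw but w and w have no common successor.
Valid on: G1.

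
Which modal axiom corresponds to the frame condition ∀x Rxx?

□q → q

The condition is reflexivity. The T schema □q → q defines it.
Suppose □q→q is valid. At any x set V(q)={w : Rxw}. Then □q holds at x, so q holds at x, i.e. Rxx.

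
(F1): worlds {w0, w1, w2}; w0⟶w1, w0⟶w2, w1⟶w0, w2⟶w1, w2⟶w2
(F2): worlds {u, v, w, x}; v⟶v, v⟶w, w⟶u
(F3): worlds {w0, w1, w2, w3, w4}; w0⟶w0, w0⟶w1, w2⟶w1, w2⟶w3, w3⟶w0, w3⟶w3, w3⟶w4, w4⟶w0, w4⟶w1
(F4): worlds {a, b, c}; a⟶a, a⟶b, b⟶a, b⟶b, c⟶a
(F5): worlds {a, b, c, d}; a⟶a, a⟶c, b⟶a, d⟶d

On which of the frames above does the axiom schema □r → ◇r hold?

(F1), (F4)

This is the axiom for seriality; its first-order frame correspondent is ∀x ∃y Rxy.
(F1): condition met.
(F2): fails — world u has no successor.
(F3): fails — world w1 has no successor.
(F4): condition met.
(F5): fails — world c has no successor.
Valid on: (F1), (F4).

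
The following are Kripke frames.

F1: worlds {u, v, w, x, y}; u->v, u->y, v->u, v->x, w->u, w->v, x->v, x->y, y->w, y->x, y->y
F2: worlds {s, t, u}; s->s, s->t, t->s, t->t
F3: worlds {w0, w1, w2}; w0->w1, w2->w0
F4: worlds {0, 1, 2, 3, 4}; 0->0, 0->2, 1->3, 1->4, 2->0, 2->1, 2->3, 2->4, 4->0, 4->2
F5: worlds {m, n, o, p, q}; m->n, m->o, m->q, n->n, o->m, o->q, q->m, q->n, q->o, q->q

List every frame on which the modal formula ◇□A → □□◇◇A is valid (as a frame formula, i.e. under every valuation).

The schema corresponds to a generalized confluence (Geach) condition: ∀x ∀y ∀z ((xRy ∧ xR²z) → ∃w (yRw ∧ zR²w)).
F1: fails — wRv, wR²v but no t with vRt and vR²t.
F2: satisfies the condition.
F3: fails — w2Rw0, w2R²w1 but no w with w0Rw and w1R²w.
F4: fails — 0R0, 0R²3 but no w with 0Rw and 3R²w.
F5: fails — mRo, mR²n but no w with oRw and nR²w.

F2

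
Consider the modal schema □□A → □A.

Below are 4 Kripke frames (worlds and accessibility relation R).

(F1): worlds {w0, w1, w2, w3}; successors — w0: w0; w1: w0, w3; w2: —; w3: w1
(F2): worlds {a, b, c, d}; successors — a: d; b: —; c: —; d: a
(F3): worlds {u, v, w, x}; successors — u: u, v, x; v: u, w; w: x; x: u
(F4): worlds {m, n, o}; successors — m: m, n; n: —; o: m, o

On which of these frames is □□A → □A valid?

(F4)

This is the axiom for density; its first-order frame correspondent is ∀x ∀y (Rxy → ∃z (Rxz ∧ Rzy)).
(F1): fails — Rw3w1 but no z with Rw3z and Rzw1.
(F2): fails — Rad but no z with Raz and Rzd.
(F3): fails — Rwx but no z with Rwz and Rzx.
(F4): satisfies the condition.
Valid on: (F4).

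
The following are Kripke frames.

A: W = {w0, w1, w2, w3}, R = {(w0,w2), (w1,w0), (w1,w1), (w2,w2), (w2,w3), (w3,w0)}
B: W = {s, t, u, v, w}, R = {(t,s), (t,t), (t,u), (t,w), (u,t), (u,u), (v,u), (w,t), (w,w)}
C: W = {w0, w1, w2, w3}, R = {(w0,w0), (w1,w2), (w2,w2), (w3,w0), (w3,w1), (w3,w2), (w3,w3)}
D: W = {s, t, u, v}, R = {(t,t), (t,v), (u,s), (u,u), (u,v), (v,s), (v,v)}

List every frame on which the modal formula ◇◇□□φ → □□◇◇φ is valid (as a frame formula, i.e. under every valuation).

A

This is the axiom for a generalized confluence (Geach) condition; its first-order frame correspondent is ∀x ∀y ∀z ((xR²y ∧ xR²z) → ∃w (yR²w ∧ zR²w)).
A: ✓.
B: fails — tR²s, tR²s but no w* with sR²w* and sR²w*.
C: fails — w3R²w0, w3R²w1 but no w with w0R²w and w1R²w.
D: fails — tR²s, tR²s but no w with sR²w and sR²w.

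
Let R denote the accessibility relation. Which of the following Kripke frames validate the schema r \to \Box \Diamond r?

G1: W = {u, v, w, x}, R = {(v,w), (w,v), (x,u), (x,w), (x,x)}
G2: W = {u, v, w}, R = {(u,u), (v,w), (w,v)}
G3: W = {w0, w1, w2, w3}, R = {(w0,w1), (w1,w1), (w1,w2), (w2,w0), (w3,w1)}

G2

This is the axiom for symmetry; its first-order frame correspondent is \forall x \forall y (Rxy \to Ryx).
G1: fails — Rxw but not Rwx.
G2: ✓.
G3: fails — Rw1w2 but not Rw2w1.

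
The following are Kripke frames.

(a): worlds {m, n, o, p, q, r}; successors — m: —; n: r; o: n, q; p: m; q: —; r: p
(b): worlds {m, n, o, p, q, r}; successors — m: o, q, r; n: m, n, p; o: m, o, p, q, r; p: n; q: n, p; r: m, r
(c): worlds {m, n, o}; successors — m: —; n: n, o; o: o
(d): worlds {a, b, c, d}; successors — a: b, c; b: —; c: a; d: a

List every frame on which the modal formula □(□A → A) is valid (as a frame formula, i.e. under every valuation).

This is the axiom for shift-reflexivity; its first-order frame correspondent is ∀x ∀y (Rxy → Ryy).
(a): fails — Rnr but not Rrr.
(b): fails — Rom but not Rmm.
(c): ✓.
(d): fails — Rac but not Rcc.
Valid on: (c).

(c)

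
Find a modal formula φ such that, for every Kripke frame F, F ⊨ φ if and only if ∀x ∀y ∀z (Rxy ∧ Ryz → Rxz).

A defining formula is □q → □□q (the 4 axiom).
Suppose □q→□□q is valid. Take Rxy, Ryz and set V(q)={w : Rxw}. Then □q at x, so □□q at x, so □q at y, so q at z, i.e. Rxz.

□q → □□q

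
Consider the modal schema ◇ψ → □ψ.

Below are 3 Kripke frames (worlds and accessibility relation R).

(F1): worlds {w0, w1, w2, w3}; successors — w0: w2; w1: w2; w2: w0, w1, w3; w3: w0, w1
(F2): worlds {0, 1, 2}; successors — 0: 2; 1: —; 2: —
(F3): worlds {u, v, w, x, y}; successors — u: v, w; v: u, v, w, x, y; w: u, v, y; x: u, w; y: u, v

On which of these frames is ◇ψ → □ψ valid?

This is the axiom for partial functionality; its first-order frame correspondent is ∀x ∀y ∀z (Rxy ∧ Rxz → y = z).
(F1): fails — w2 sees both w0 and w1.
(F2): satisfies the condition.
(F3): fails — u sees both v and w.

(F2)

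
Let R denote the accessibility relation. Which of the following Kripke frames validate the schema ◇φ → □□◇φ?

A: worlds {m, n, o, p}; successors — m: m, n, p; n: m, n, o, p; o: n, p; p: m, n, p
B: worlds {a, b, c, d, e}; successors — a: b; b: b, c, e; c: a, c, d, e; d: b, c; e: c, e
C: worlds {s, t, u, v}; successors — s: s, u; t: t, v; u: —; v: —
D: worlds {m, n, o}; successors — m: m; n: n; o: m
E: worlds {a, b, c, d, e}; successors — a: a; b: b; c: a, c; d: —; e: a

Frame correspondent (Sahlqvist): ∀x ∀y ∀z ((xRy ∧ xR²z) → ∃w (y = w ∧ zRw)) — i.e. a generalized confluence (Geach) condition.
A: fails — mRm, mR²o but no w with m=w and oRw.
B: fails — aRb, aR²c but no w with b=w and cRw.
C: fails — sRs, sR²u but no w with s=w and uRw.
D: condition met.
E: fails — cRc, cR²a but no w with c=w and aRw.

D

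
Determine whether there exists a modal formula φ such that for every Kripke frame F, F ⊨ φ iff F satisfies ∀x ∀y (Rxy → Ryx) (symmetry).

The condition is symmetry. A defining modal formula is p → □◇p.

Definable; p → □◇p defines it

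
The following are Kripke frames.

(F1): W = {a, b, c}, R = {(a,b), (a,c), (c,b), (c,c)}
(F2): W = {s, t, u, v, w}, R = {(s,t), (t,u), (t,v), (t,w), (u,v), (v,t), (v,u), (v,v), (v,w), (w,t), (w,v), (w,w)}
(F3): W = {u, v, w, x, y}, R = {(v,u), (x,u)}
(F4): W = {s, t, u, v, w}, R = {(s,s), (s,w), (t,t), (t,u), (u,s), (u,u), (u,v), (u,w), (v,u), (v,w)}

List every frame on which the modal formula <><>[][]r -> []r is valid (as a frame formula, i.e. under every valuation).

Frame correspondent (Sahlqvist): forall x forall y forall z ((x R^2 y & xRz) -> exists w (y R^2 w & z = w)) — i.e. a generalized confluence (Geach) condition.
(F1): fails — aR²b, aRb but no w with bR²w and b=w.
(F2): condition met.
(F3): condition met.
(F4): fails — sR²w, sRs but no w* with wR²w* and s=w*.

(F2), (F3)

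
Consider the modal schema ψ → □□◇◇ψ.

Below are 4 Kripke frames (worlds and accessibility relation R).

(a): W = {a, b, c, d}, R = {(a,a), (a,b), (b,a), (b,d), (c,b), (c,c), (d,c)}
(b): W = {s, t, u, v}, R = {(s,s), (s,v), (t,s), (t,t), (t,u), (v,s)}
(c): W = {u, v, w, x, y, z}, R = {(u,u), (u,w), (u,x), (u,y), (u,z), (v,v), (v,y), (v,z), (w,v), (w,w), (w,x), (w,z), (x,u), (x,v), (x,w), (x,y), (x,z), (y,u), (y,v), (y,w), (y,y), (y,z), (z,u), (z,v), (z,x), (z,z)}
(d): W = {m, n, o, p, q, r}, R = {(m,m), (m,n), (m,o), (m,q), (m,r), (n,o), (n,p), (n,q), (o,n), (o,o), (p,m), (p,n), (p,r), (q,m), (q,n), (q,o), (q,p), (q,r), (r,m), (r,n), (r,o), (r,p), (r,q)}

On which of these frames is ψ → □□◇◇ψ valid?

The schema corresponds to a generalized confluence (Geach) condition: ∀x ∀z (xR²z → ∃w (x = w ∧ zR²w)).
(a): fails — aR²d but no w with a=w and dR²w.
(b): fails — tR²s but no w with t=w and sR²w.
(c): holds.
(d): fails — mR²o but no w with m=w and oR²w.

(c)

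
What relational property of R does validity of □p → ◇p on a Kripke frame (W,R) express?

Suppose □p→◇p is valid. At any x set V(p)=W. Then □p at x, so ◇p at x, so x has a successor.

seriality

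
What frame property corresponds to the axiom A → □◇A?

Symmetry

Suppose A→□◇A is valid. Take Rxy and set V(A)={x}. Then A at x, so □◇A at x, so ◇A at y, so some z with Ryz has A; z=x, i.e. Ryx.
The converse is a direct semantic check.
So the correspondent is symmetry.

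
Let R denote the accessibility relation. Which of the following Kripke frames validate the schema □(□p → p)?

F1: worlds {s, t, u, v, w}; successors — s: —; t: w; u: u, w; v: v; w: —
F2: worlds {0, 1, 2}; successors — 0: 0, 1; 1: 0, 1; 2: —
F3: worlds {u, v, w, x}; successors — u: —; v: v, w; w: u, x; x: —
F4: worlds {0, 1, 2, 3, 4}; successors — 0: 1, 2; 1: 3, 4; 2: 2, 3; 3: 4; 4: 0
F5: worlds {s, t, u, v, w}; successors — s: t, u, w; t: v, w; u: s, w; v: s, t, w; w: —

The schema corresponds to shift-reflexivity: ∀x ∀y (Rxy → Ryy).
F1: fails — Ruw but not Rww.
F2: condition met.
F3: fails — Rwu but not Ruu.
F4: fails — R34 but not R44.
F5: fails — Rtv but not Rvv.

F2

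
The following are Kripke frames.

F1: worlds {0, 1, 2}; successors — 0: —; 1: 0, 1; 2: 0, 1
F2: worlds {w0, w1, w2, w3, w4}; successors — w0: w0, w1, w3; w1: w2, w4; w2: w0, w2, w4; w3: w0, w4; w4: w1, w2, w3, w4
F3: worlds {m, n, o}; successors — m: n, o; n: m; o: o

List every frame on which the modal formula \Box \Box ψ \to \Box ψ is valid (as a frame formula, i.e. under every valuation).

This is the axiom for density; its first-order frame correspondent is \forall x \forall y (Rxy \to \exists z (Rxz \wedge Rzy)).
F1: holds.
F2: holds.
F3: fails — Rnm but no z with Rnz and Rzm.

F1, F2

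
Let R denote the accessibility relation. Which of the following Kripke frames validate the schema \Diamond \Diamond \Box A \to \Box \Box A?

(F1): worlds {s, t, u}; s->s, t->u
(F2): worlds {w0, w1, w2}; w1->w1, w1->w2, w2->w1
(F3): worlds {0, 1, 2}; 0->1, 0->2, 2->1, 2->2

(F1)

Frame correspondent (Sahlqvist): \forall x \forall y \forall z ((x R^2 y \wedge x R^2 z) \to \exists w (yRw \wedge z = w)) — i.e. a generalized confluence (Geach) condition.
(F1): condition met.
(F2): fails — w1R²w2, w1R²w2 but no w with w2Rw and w2=w.
(F3): fails — 0R²1, 0R²1 but no w with 1Rw and 1=w.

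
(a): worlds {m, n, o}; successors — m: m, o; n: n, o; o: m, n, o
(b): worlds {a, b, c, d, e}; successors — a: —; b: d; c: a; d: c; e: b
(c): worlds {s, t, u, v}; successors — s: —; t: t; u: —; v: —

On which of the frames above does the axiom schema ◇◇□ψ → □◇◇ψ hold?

Frame correspondent (Sahlqvist): ∀x ∀y ∀z ((xR²y ∧ xRz) → ∃w (yRw ∧ zR²w)) — i.e. a generalized confluence (Geach) condition.
(a): holds.
(b): fails — dR²a, dRc but no w with aRw and cR²w.
(c): holds.

(a), (c)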